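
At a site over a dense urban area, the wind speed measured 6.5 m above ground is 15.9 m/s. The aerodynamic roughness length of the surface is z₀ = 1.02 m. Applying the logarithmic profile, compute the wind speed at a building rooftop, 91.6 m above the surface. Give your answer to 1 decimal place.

38.6 m/s

Log law: V(z) ∝ ln(z/z₀), so V₂/V₁ = ln(z₂/z₀) / ln(z₁/z₀).
ln(91.6/1.02) = 4.4976, ln(6.5/1.02) = 1.8520
V₂ = 15.9 × 4.4976/1.8520 = 15.9 × 2.4285 = 38.6136 m/s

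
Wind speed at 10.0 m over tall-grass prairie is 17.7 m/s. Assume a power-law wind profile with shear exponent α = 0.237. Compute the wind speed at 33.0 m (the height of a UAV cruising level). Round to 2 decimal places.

Power-law profile: V₂ = V₁ · (z₂/z₁)^α
V₂ = 17.7 × (33.0/10.0)^0.237 = 17.7 × (3.3000)^0.237
    = 17.7 × 1.3271 = 23.4888 m/s

23.49 m/s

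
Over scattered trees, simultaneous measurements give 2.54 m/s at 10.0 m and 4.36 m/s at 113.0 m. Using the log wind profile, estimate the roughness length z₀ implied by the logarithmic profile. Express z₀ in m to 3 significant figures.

z₀ ≈ 0.339 m

Log law: V(z) ∝ ln(z/z₀). With r = V₁/V₂ = 2.54/4.36 = 0.58257,
r · ln(z₂/z₀) = ln(z₁/z₀) ⇒ ln z₀ = (ln z₁ − r·ln z₂)/(1 − r)
ln z₀ = (2.30259 − 0.58257×4.72739) / 0.41743 = -1.0815
z₀ = exp(-1.0815) = 0.3391 m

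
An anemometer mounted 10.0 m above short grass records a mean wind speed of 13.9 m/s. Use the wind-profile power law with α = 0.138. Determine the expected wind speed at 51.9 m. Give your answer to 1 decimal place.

17.4 m/s

Power-law profile: V₂ = V₁ · (z₂/z₁)^α
V₂ = 13.9 × (51.9/10.0)^0.138 = 13.9 × (5.1900)^0.138
    = 13.9 × 1.2551 = 17.4465 m/s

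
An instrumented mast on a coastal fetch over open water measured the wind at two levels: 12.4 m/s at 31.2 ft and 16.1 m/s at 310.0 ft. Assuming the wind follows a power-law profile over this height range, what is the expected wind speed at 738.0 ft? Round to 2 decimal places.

First find α: α = ln(V₂/V₁)/ln(z₂/z₁) = ln(16.1/12.4)/ln(310.0/31.2) = 0.26112/2.29615 = 0.1137
Extrapolate from 310.0 ft to 738.0 ft: V₃ = 16.1 × (738.0/310.0)^0.1137 = 16.1 × 1.1037 = 17.7691 m/s

17.77 m/s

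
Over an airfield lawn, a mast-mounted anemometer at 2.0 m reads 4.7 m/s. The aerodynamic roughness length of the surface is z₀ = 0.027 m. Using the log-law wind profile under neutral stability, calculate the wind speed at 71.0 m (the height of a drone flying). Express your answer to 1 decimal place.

Log law: V(z) ∝ ln(z/z₀), so V₂/V₁ = ln(z₂/z₀) / ln(z₁/z₀).
ln(71.0/0.027) = 7.8746, ln(2.0/0.027) = 4.3051
V₂ = 4.7 × 7.8746/4.3051 = 4.7 × 1.8291 = 8.5970 m/s

8.6 m/s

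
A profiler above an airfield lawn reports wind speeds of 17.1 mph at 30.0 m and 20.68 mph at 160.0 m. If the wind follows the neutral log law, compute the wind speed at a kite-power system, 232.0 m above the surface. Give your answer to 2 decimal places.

21.47 mph

Log law: V ∝ ln(z/z₀). From the pair, with r = V₁/V₂ = 0.82689,
ln z₀ = (ln z₁ − r·ln z₂)/(1 − r) = (3.4012 − 0.82689×5.0752)/0.17311 = -4.5946 → z₀ = 0.01011 m
V₃ = V₁ · ln(z₃/z₀)/ln(z₁/z₀) = 17.1 × 10.0413/7.9958 = 21.4746 mph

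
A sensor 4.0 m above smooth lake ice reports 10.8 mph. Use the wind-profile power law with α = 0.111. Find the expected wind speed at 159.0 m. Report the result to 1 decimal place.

16.3 mph

Power-law profile: V₂ = V₁ · (z₂/z₁)^α
V₂ = 10.8 × (159.0/4.0)^0.111 = 10.8 × (39.7500)^0.111
    = 10.8 × 1.5050 = 16.2536 mph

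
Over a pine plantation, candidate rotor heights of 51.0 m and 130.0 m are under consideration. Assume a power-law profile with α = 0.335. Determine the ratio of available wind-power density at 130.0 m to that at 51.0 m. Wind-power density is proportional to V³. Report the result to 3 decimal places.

2.561

Speed ratio: V_B/V_A = (z_B/z_A)^α = (130.0/51.0)^0.335 = (2.5490)^0.335 = 1.36815
Power-density ratio: P_B/P_A = (V_B/V_A)³ = (1.36815)³ = 2.56097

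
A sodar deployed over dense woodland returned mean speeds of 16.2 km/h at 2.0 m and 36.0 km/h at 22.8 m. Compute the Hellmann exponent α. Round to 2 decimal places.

α ≈ 0.33

Power law: V₂/V₁ = (z₂/z₁)^α ⇒ α = ln(V₂/V₁) / ln(z₂/z₁)
α = ln(36.0/16.2) / ln(22.8/2.0) = ln(2.2222) / ln(11.4000)
  = 0.79851 / 2.43361 = 0.32812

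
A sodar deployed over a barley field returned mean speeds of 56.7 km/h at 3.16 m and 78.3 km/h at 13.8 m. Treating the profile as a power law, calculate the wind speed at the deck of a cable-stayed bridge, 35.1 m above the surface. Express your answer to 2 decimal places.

First find α: α = ln(V₂/V₁)/ln(z₂/z₁) = ln(78.3/56.7)/ln(13.8/3.16) = 0.32277/1.47410 = 0.2190
Extrapolate from 13.8 m to 35.1 m: V₃ = 78.3 × (35.1/13.8)^0.2190 = 78.3 × 1.2268 = 96.0585 km/h

96.06 km/h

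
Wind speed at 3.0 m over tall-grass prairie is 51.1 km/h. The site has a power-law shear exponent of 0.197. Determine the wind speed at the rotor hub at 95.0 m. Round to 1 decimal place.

Power-law profile: V₂ = V₁ · (z₂/z₁)^α
V₂ = 51.1 × (95.0/3.0)^0.197 = 51.1 × (31.6667)^0.197
    = 51.1 × 1.9752 = 100.9345 km/h

100.9 km/h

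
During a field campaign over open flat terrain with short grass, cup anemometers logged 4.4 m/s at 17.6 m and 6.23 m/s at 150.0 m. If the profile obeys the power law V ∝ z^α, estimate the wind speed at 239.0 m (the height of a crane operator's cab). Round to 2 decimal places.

6.72 m/s

First find α: α = ln(V₂/V₁)/ln(z₂/z₁) = ln(6.23/4.4)/ln(150.0/17.6) = 0.34777/2.14274 = 0.1623
Extrapolate from 150.0 m to 239.0 m: V₃ = 6.23 × (239.0/150.0)^0.1623 = 6.23 × 1.0785 = 6.7193 m/s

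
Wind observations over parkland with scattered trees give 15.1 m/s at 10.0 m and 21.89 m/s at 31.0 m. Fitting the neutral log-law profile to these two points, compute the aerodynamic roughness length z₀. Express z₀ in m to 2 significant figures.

Log law: V(z) ∝ ln(z/z₀). With r = V₁/V₂ = 15.1/21.89 = 0.68981,
r · ln(z₂/z₀) = ln(z₁/z₀) ⇒ ln z₀ = (ln z₁ − r·ln z₂)/(1 − r)
ln z₀ = (2.30259 − 0.68981×3.43399) / 0.31019 = -0.2135
z₀ = exp(-0.2135) = 0.8078 m

z₀ ≈ 0.81 m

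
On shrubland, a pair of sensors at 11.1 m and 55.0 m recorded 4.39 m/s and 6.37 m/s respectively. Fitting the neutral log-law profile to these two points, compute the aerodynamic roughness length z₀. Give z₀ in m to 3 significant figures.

z₀ ≈ 0.319 m

Log law: V(z) ∝ ln(z/z₀). With r = V₁/V₂ = 4.39/6.37 = 0.68917,
r · ln(z₂/z₀) = ln(z₁/z₀) ⇒ ln z₀ = (ln z₁ − r·ln z₂)/(1 − r)
ln z₀ = (2.40695 − 0.68917×4.00733) / 0.31083 = -1.1414
z₀ = exp(-1.1414) = 0.3194 m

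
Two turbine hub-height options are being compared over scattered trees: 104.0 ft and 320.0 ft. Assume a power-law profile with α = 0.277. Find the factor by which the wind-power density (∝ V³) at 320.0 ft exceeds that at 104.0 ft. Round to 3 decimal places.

2.545

Speed ratio: V_B/V_A = (z_B/z_A)^α = (320.0/104.0)^0.277 = (3.0769)^0.277 = 1.36524
Power-density ratio: P_B/P_A = (V_B/V_A)³ = (1.36524)³ = 2.54463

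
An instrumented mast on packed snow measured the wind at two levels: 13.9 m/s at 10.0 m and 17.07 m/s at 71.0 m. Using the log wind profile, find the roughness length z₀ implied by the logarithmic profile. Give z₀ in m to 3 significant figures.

z₀ ≈ 0.00185 m

Log law: V(z) ∝ ln(z/z₀). With r = V₁/V₂ = 13.9/17.07 = 0.81429,
r · ln(z₂/z₀) = ln(z₁/z₀) ⇒ ln z₀ = (ln z₁ − r·ln z₂)/(1 − r)
ln z₀ = (2.30259 − 0.81429×4.26268) / 0.18571 = -6.2922
z₀ = exp(-6.2922) = 0.001851 m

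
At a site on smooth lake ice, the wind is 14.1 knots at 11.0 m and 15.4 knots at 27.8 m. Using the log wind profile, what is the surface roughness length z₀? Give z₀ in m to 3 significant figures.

Log law: V(z) ∝ ln(z/z₀). With r = V₁/V₂ = 14.1/15.4 = 0.91558,
r · ln(z₂/z₀) = ln(z₁/z₀) ⇒ ln z₀ = (ln z₁ − r·ln z₂)/(1 − r)
ln z₀ = (2.39790 − 0.91558×3.32504) / 0.08442 = -7.6580
z₀ = exp(-7.6580) = 0.0004722 m

z₀ ≈ 0.000472 m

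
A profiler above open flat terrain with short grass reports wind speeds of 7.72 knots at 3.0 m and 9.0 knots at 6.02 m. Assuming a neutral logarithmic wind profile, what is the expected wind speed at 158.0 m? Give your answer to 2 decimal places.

15.01 knots

Log law: V ∝ ln(z/z₀). From the pair, with r = V₁/V₂ = 0.85778,
ln z₀ = (ln z₁ − r·ln z₂)/(1 − r) = (1.0986 − 0.85778×1.7951)/0.14222 = -3.1020 → z₀ = 0.04496 m
V₃ = V₁ · ln(z₃/z₀)/ln(z₁/z₀) = 7.72 × 8.1646/4.2006 = 15.0051 knots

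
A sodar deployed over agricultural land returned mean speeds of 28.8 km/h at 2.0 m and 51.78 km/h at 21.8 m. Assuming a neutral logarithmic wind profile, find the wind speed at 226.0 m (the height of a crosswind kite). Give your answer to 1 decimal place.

Log law: V ∝ ln(z/z₀). From the pair, with r = V₁/V₂ = 0.55620,
ln z₀ = (ln z₁ − r·ln z₂)/(1 − r) = (0.6931 − 0.55620×3.0819)/0.44380 = -2.3006 → z₀ = 0.1002 m
V₃ = V₁ · ln(z₃/z₀)/ln(z₁/z₀) = 28.8 × 7.7211/2.9937 = 74.2777 km/h

74.3 km/h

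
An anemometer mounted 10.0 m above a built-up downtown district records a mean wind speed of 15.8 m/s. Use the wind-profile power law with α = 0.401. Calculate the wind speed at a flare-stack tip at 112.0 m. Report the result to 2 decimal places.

41.63 m/s

Power-law profile: V₂ = V₁ · (z₂/z₁)^α
V₂ = 15.8 × (112.0/10.0)^0.401 = 15.8 × (11.2000)^0.401
    = 15.8 × 2.6347 = 41.6288 m/s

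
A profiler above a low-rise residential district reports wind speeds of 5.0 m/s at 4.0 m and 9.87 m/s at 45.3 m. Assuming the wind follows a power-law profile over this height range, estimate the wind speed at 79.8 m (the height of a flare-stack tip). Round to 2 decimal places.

11.57 m/s

First find α: α = ln(V₂/V₁)/ln(z₂/z₁) = ln(9.87/5.0)/ln(45.3/4.0) = 0.68006/2.42701 = 0.2802
Extrapolate from 45.3 m to 79.8 m: V₃ = 9.87 × (79.8/45.3)^0.2802 = 9.87 × 1.1719 = 11.5670 m/s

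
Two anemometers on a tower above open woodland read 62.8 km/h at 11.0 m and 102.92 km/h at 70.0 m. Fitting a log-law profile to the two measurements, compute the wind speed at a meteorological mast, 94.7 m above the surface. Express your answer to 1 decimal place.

Log law: V ∝ ln(z/z₀). From the pair, with r = V₁/V₂ = 0.61018,
ln z₀ = (ln z₁ − r·ln z₂)/(1 − r) = (2.3979 − 0.61018×4.2485)/0.38982 = -0.4989 → z₀ = 0.6072 m
V₃ = V₁ · ln(z₃/z₀)/ln(z₁/z₀) = 62.8 × 5.0496/2.8968 = 109.4719 km/h

109.5 km/h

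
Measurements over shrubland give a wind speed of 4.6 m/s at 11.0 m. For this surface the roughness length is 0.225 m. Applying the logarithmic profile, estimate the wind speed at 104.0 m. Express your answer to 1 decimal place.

7.3 m/s

Log law: V(z) ∝ ln(z/z₀), so V₂/V₁ = ln(z₂/z₀) / ln(z₁/z₀).
ln(104.0/0.225) = 6.1360, ln(11.0/0.225) = 3.8896
V₂ = 4.6 × 6.1360/3.8896 = 4.6 × 1.5776 = 7.2568 m/s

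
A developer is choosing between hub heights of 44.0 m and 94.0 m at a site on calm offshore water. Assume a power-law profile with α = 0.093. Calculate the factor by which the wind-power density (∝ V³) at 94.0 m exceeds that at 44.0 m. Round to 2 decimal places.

Speed ratio: V_B/V_A = (z_B/z_A)^α = (94.0/44.0)^0.093 = (2.1364)^0.093 = 1.07315
Power-density ratio: P_B/P_A = (V_B/V_A)³ = (1.07315)³ = 1.23589

1.24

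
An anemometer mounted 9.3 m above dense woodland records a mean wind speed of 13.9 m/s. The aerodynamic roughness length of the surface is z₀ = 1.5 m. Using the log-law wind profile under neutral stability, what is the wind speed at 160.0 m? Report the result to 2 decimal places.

35.58 m/s

Log law: V(z) ∝ ln(z/z₀), so V₂/V₁ = ln(z₂/z₀) / ln(z₁/z₀).
ln(160.0/1.5) = 4.6697, ln(9.3/1.5) = 1.8245
V₂ = 13.9 × 4.6697/1.8245 = 13.9 × 2.5594 = 35.5753 m/s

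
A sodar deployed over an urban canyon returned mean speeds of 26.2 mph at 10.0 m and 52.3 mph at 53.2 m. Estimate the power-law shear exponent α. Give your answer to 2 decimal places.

Power law: V₂/V₁ = (z₂/z₁)^α ⇒ α = ln(V₂/V₁) / ln(z₂/z₁)
α = ln(52.3/26.2) / ln(53.2/10.0) = ln(1.9962) / ln(5.3200)
  = 0.69124 / 1.67147 = 0.41355

α ≈ 0.41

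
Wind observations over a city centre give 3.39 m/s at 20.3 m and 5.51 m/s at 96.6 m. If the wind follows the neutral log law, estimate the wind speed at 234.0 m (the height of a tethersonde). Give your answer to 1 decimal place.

6.7 m/s

Log law: V ∝ ln(z/z₀). From the pair, with r = V₁/V₂ = 0.61525,
ln z₀ = (ln z₁ − r·ln z₂)/(1 − r) = (3.0106 − 0.61525×4.5706)/0.38475 = 0.5162 → z₀ = 1.676 m
V₃ = V₁ · ln(z₃/z₀)/ln(z₁/z₀) = 3.39 × 4.9392/2.4945 = 6.7124 m/s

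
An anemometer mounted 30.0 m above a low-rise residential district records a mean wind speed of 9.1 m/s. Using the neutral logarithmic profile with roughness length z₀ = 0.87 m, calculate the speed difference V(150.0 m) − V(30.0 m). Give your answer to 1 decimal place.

Log law: V₂ = V₁ · ln(z₂/z₀)/ln(z₁/z₀) = 9.1 × 5.1499/3.5405 = 13.2367 m/s
ΔV = 13.2367 − 9.1 = 4.1367 m/s

4.1 m/s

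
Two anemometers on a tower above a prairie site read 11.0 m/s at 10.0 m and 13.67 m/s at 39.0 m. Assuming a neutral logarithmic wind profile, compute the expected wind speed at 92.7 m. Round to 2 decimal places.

Log law: V ∝ ln(z/z₀). From the pair, with r = V₁/V₂ = 0.80468,
ln z₀ = (ln z₁ − r·ln z₂)/(1 − r) = (2.3026 − 0.80468×3.6636)/0.19532 = -3.3044 → z₀ = 0.03672 m
V₃ = V₁ · ln(z₃/z₀)/ln(z₁/z₀) = 11.0 × 7.8338/5.6070 = 15.3686 m/s

15.37 m/s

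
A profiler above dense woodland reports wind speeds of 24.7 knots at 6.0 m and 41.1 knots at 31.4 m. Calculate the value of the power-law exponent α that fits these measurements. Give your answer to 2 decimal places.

α ≈ 0.31

Power law: V₂/V₁ = (z₂/z₁)^α ⇒ α = ln(V₂/V₁) / ln(z₂/z₁)
α = ln(41.1/24.7) / ln(31.4/6.0) = ln(1.6640) / ln(5.2333)
  = 0.50920 / 1.65505 = 0.30767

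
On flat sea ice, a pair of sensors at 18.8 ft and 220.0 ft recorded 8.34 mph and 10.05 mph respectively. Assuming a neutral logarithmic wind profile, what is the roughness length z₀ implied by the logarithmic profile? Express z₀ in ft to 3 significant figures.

Log law: V(z) ∝ ln(z/z₀). With r = V₁/V₂ = 8.34/10.05 = 0.82985,
r · ln(z₂/z₀) = ln(z₁/z₀) ⇒ ln z₀ = (ln z₁ − r·ln z₂)/(1 − r)
ln z₀ = (2.93386 − 0.82985×5.39363) / 0.17015 = -9.0629
z₀ = exp(-9.0629) = 0.0001159 ft

z₀ ≈ 0.000116 ft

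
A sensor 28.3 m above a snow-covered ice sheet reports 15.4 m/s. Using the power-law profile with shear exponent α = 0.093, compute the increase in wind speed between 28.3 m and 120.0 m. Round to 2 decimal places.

2.21 m/s

Power law: V₂ = V₁ · (z₂/z₁)^α = 15.4 × (4.2403)^0.093 = 17.6144 m/s
ΔV = 17.6144 − 15.4 = 2.2144 m/s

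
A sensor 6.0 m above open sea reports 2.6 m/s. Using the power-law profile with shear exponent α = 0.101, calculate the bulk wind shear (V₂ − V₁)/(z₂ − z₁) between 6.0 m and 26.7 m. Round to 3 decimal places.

0.020 m/s/m

Power law: V₂ = V₁ · (z₂/z₁)^α = 2.6 × (4.4500)^0.101 = 3.0231 m/s
ΔV/Δz = (3.0231 − 2.6)/(26.7 − 6.0) = 0.4231/20.7000 = 0.02044 m/s/m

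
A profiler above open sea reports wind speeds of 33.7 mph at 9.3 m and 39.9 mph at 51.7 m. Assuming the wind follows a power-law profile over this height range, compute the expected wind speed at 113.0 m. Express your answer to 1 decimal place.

First find α: α = ln(V₂/V₁)/ln(z₂/z₁) = ln(39.9/33.7)/ln(51.7/9.3) = 0.16888/1.71544 = 0.0984
Extrapolate from 51.7 m to 113.0 m: V₃ = 39.9 × (113.0/51.7)^0.0984 = 39.9 × 1.0800 = 43.0927 mph

43.1 mph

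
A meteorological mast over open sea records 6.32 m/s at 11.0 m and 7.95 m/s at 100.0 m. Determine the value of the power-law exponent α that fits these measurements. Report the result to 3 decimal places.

Power law: V₂/V₁ = (z₂/z₁)^α ⇒ α = ln(V₂/V₁) / ln(z₂/z₁)
α = ln(7.95/6.32) / ln(100.0/11.0) = ln(1.2579) / ln(9.0909)
  = 0.22945 / 2.20727 = 0.10395

α ≈ 0.104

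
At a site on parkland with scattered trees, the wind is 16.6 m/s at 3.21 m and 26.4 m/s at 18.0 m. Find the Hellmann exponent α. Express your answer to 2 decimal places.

α ≈ 0.27

Power law: V₂/V₁ = (z₂/z₁)^α ⇒ α = ln(V₂/V₁) / ln(z₂/z₁)
α = ln(26.4/16.6) / ln(18.0/3.21) = ln(1.5904) / ln(5.6075)
  = 0.46396 / 1.72410 = 0.26910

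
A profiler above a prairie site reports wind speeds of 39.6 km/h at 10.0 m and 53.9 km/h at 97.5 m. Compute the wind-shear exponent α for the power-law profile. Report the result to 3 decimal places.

Power law: V₂/V₁ = (z₂/z₁)^α ⇒ α = ln(V₂/V₁) / ln(z₂/z₁)
α = ln(53.9/39.6) / ln(97.5/10.0) = ln(1.3611) / ln(9.7500)
  = 0.30830 / 2.27727 = 0.13538

α ≈ 0.135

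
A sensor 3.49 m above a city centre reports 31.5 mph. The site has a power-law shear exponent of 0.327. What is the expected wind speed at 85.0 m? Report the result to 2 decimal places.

89.48 mph

Power-law profile: V₂ = V₁ · (z₂/z₁)^α
V₂ = 31.5 × (85.0/3.49)^0.327 = 31.5 × (24.3553)^0.327
    = 31.5 × 2.8406 = 89.4801 mph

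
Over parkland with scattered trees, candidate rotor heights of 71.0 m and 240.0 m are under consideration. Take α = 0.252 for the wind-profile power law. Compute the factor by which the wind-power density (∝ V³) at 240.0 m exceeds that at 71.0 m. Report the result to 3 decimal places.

2.511

Speed ratio: V_B/V_A = (z_B/z_A)^α = (240.0/71.0)^0.252 = (3.3803)^0.252 = 1.35924
Power-density ratio: P_B/P_A = (V_B/V_A)³ = (1.35924)³ = 2.51124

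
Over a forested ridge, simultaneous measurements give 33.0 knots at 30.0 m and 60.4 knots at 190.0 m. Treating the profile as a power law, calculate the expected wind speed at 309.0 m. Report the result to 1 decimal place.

First find α: α = ln(V₂/V₁)/ln(z₂/z₁) = ln(60.4/33.0)/ln(190.0/30.0) = 0.60448/1.84583 = 0.3275
Extrapolate from 190.0 m to 309.0 m: V₃ = 60.4 × (309.0/190.0)^0.3275 = 60.4 × 1.1726 = 70.8278 knots

70.8 knots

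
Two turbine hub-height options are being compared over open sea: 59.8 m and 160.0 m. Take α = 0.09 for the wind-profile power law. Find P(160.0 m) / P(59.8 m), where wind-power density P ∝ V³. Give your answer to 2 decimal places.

1.30

Speed ratio: V_B/V_A = (z_B/z_A)^α = (160.0/59.8)^0.09 = (2.6756)^0.09 = 1.09262
Power-density ratio: P_B/P_A = (V_B/V_A)³ = (1.09262)³ = 1.30438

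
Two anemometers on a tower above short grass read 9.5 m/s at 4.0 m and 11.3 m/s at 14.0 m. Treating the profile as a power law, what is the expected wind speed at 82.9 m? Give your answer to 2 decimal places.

14.46 m/s

First find α: α = ln(V₂/V₁)/ln(z₂/z₁) = ln(11.3/9.5)/ln(14.0/4.0) = 0.17351/1.25276 = 0.1385
Extrapolate from 14.0 m to 82.9 m: V₃ = 11.3 × (82.9/14.0)^0.1385 = 11.3 × 1.2793 = 14.4564 m/s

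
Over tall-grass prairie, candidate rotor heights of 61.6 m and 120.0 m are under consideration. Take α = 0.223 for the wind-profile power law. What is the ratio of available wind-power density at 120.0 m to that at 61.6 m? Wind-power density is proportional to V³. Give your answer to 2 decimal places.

Speed ratio: V_B/V_A = (z_B/z_A)^α = (120.0/61.6)^0.223 = (1.9481)^0.223 = 1.16033
Power-density ratio: P_B/P_A = (V_B/V_A)³ = (1.16033)³ = 1.56222

1.56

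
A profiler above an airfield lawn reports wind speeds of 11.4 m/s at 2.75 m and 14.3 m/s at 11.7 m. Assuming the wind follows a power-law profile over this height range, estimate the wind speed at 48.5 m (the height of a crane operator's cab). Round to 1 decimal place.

17.9 m/s

First find α: α = ln(V₂/V₁)/ln(z₂/z₁) = ln(14.3/11.4)/ln(11.7/2.75) = 0.22665/1.44799 = 0.1565
Extrapolate from 11.7 m to 48.5 m: V₃ = 14.3 × (48.5/11.7)^0.1565 = 14.3 × 1.2493 = 17.8648 m/s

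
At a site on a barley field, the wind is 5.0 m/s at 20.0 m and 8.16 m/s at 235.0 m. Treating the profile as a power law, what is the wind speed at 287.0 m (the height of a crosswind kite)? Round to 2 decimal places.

First find α: α = ln(V₂/V₁)/ln(z₂/z₁) = ln(8.16/5.0)/ln(235.0/20.0) = 0.48981/2.46385 = 0.1988
Extrapolate from 235.0 m to 287.0 m: V₃ = 8.16 × (287.0/235.0)^0.1988 = 8.16 × 1.0405 = 8.4908 m/s

8.49 m/s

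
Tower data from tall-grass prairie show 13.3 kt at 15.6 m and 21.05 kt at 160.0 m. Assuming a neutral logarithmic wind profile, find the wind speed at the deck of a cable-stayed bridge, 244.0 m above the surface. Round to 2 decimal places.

22.45 kt

Log law: V ∝ ln(z/z₀). From the pair, with r = V₁/V₂ = 0.63183,
ln z₀ = (ln z₁ − r·ln z₂)/(1 − r) = (2.7473 − 0.63183×5.0752)/0.36817 = -1.2477 → z₀ = 0.2872 m
V₃ = V₁ · ln(z₃/z₀)/ln(z₁/z₀) = 13.3 × 6.7449/3.9950 = 22.4549 kt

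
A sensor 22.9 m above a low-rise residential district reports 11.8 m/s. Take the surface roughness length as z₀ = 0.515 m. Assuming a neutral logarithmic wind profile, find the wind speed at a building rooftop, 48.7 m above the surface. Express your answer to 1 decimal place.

Log law: V(z) ∝ ln(z/z₀), so V₂/V₁ = ln(z₂/z₀) / ln(z₁/z₀).
ln(48.7/0.515) = 4.5493, ln(22.9/0.515) = 3.7947
V₂ = 11.8 × 4.5493/3.7947 = 11.8 × 1.1988 = 14.1463 m/s

14.1 m/s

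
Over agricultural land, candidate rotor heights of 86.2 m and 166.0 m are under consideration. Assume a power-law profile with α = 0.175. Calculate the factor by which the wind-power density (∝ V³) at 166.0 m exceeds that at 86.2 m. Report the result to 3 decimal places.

1.411

Speed ratio: V_B/V_A = (z_B/z_A)^α = (166.0/86.2)^0.175 = (1.9258)^0.175 = 1.12152
Power-density ratio: P_B/P_A = (V_B/V_A)³ = (1.12152)³ = 1.41064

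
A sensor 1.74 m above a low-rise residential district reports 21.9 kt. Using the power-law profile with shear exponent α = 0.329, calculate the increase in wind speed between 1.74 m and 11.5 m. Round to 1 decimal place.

18.9 kt

Power law: V₂ = V₁ · (z₂/z₁)^α = 21.9 × (6.6092)^0.329 = 40.7636 kt
ΔV = 40.7636 − 21.9 = 18.8636 kt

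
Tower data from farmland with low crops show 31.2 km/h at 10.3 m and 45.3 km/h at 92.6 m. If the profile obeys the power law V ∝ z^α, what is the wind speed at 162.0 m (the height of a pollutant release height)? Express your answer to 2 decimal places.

First find α: α = ln(V₂/V₁)/ln(z₂/z₁) = ln(45.3/31.2)/ln(92.6/10.3) = 0.37289/2.19615 = 0.1698
Extrapolate from 92.6 m to 162.0 m: V₃ = 45.3 × (162.0/92.6)^0.1698 = 45.3 × 1.0996 = 49.8129 km/h

49.81 km/h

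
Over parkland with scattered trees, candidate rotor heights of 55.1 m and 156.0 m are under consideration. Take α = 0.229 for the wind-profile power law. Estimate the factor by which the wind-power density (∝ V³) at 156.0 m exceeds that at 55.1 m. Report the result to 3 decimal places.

2.044

Speed ratio: V_B/V_A = (z_B/z_A)^α = (156.0/55.1)^0.229 = (2.8312)^0.229 = 1.26912
Power-density ratio: P_B/P_A = (V_B/V_A)³ = (1.26912)³ = 2.04412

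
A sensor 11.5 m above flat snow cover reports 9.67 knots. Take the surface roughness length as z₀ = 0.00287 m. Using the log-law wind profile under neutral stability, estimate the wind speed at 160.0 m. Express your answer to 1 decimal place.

Log law: V(z) ∝ ln(z/z₀), so V₂/V₁ = ln(z₂/z₀) / ln(z₁/z₀).
ln(160.0/0.00287) = 10.9286, ln(11.5/0.00287) = 8.2958
V₂ = 9.67 × 10.9286/8.2958 = 9.67 × 1.3174 = 12.7390 knots

12.7 knots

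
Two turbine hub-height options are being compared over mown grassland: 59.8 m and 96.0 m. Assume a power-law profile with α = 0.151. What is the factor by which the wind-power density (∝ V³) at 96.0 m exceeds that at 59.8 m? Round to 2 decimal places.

1.24

Speed ratio: V_B/V_A = (z_B/z_A)^α = (96.0/59.8)^0.151 = (1.6054)^0.151 = 1.07409
Power-density ratio: P_B/P_A = (V_B/V_A)³ = (1.07409)³ = 1.23915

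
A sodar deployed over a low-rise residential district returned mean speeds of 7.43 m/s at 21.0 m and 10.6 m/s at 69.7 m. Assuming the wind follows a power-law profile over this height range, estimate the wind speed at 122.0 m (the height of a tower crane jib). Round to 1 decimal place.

First find α: α = ln(V₂/V₁)/ln(z₂/z₁) = ln(10.6/7.43)/ln(69.7/21.0) = 0.35533/1.19968 = 0.2962
Extrapolate from 69.7 m to 122.0 m: V₃ = 10.6 × (122.0/69.7)^0.2962 = 10.6 × 1.1804 = 12.5117 m/s

12.5 m/s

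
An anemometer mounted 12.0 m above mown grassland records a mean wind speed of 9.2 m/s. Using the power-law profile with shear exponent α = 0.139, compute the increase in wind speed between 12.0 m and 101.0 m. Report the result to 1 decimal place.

3.2 m/s

Power law: V₂ = V₁ · (z₂/z₁)^α = 9.2 × (8.4167)^0.139 = 12.3704 m/s
ΔV = 12.3704 − 9.2 = 3.1704 m/s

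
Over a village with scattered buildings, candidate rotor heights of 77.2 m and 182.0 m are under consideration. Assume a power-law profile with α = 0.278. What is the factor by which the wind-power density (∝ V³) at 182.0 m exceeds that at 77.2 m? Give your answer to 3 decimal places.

Speed ratio: V_B/V_A = (z_B/z_A)^α = (182.0/77.2)^0.278 = (2.3575)^0.278 = 1.26924
Power-density ratio: P_B/P_A = (V_B/V_A)³ = (1.26924)³ = 2.04469

2.045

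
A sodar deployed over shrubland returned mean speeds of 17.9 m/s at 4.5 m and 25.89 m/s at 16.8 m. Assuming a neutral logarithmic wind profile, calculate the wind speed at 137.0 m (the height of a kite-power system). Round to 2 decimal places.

Log law: V ∝ ln(z/z₀). From the pair, with r = V₁/V₂ = 0.69139,
ln z₀ = (ln z₁ − r·ln z₂)/(1 − r) = (1.5041 − 0.69139×2.8214)/0.30861 = -1.4471 → z₀ = 0.2353 m
V₃ = V₁ · ln(z₃/z₀)/ln(z₁/z₀) = 17.9 × 6.3671/2.9512 = 38.6189 m/s

38.62 m/s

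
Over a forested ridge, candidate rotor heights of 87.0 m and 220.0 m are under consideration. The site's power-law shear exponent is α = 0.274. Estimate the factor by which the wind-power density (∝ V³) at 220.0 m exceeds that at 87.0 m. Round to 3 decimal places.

Speed ratio: V_B/V_A = (z_B/z_A)^α = (220.0/87.0)^0.274 = (2.5287)^0.274 = 1.28942
Power-density ratio: P_B/P_A = (V_B/V_A)³ = (1.28942)³ = 2.14381

2.144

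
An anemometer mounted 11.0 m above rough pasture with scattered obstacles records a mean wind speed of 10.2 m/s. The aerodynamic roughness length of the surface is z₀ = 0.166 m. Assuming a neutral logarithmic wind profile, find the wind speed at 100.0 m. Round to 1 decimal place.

15.6 m/s

Log law: V(z) ∝ ln(z/z₀), so V₂/V₁ = ln(z₂/z₀) / ln(z₁/z₀).
ln(100.0/0.166) = 6.4009, ln(11.0/0.166) = 4.1937
V₂ = 10.2 × 6.4009/4.1937 = 10.2 × 1.5263 = 15.5686 m/s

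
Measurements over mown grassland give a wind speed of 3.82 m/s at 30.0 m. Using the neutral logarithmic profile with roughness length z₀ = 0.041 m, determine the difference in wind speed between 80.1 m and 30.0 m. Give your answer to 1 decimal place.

Log law: V₂ = V₁ · ln(z₂/z₀)/ln(z₁/z₀) = 3.82 × 7.5775/6.5954 = 4.3888 m/s
ΔV = 4.3888 − 3.82 = 0.5688 m/s

0.6 m/s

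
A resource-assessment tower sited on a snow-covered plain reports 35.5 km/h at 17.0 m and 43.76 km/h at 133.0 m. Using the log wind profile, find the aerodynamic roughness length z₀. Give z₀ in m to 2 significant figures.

z₀ ≈ 0.0025 m

Log law: V(z) ∝ ln(z/z₀). With r = V₁/V₂ = 35.5/43.76 = 0.81124,
r · ln(z₂/z₀) = ln(z₁/z₀) ⇒ ln z₀ = (ln z₁ − r·ln z₂)/(1 − r)
ln z₀ = (2.83321 − 0.81124×4.89035) / 0.18876 = -6.0080
z₀ = exp(-6.0080) = 0.002459 m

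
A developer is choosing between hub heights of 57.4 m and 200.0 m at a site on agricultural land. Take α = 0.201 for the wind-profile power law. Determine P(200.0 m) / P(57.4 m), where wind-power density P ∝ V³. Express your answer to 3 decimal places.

2.123

Speed ratio: V_B/V_A = (z_B/z_A)^α = (200.0/57.4)^0.201 = (3.4843)^0.201 = 1.28519
Power-density ratio: P_B/P_A = (V_B/V_A)³ = (1.28519)³ = 2.12274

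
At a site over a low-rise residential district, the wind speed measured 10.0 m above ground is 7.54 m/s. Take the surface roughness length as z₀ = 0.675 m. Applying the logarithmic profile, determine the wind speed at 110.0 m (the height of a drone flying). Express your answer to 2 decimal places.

14.25 m/s

Log law: V(z) ∝ ln(z/z₀), so V₂/V₁ = ln(z₂/z₀) / ln(z₁/z₀).
ln(110.0/0.675) = 5.0935, ln(10.0/0.675) = 2.6956
V₂ = 7.54 × 5.0935/2.6956 = 7.54 × 1.8895 = 14.2472 m/s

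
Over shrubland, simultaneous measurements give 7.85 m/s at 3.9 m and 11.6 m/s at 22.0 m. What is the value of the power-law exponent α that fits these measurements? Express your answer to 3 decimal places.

α ≈ 0.226

Power law: V₂/V₁ = (z₂/z₁)^α ⇒ α = ln(V₂/V₁) / ln(z₂/z₁)
α = ln(11.6/7.85) / ln(22.0/3.9) = ln(1.4777) / ln(5.6410)
  = 0.39049 / 1.73007 = 0.22571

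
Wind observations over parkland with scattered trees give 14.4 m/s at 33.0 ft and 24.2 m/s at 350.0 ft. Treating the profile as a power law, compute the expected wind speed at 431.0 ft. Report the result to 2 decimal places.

First find α: α = ln(V₂/V₁)/ln(z₂/z₁) = ln(24.2/14.4)/ln(350.0/33.0) = 0.51912/2.36143 = 0.2198
Extrapolate from 350.0 ft to 431.0 ft: V₃ = 24.2 × (431.0/350.0)^0.2198 = 24.2 × 1.0468 = 25.3332 m/s

25.33 m/s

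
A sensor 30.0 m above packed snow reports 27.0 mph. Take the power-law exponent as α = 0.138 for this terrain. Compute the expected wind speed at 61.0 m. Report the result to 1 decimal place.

29.8 mph

Power-law profile: V₂ = V₁ · (z₂/z₁)^α
V₂ = 27.0 × (61.0/30.0)^0.138 = 27.0 × (2.0333)^0.138
    = 27.0 × 1.1029 = 29.7781 mph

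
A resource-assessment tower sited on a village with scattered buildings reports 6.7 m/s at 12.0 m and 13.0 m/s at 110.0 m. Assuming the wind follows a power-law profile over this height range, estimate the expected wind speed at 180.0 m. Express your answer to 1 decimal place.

15.1 m/s

First find α: α = ln(V₂/V₁)/ln(z₂/z₁) = ln(13.0/6.7)/ln(110.0/12.0) = 0.66284/2.21557 = 0.2992
Extrapolate from 110.0 m to 180.0 m: V₃ = 13.0 × (180.0/110.0)^0.2992 = 13.0 × 1.1587 = 15.0637 m/s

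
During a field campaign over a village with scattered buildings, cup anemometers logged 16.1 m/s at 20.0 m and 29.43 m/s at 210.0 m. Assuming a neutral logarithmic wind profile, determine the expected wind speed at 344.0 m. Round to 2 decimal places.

32.23 m/s

Log law: V ∝ ln(z/z₀). From the pair, with r = V₁/V₂ = 0.54706,
ln z₀ = (ln z₁ − r·ln z₂)/(1 − r) = (2.9957 − 0.54706×5.3471)/0.45294 = 0.1557 → z₀ = 1.169 m
V₃ = V₁ · ln(z₃/z₀)/ln(z₁/z₀) = 16.1 × 5.6849/2.8400 = 32.2279 m/s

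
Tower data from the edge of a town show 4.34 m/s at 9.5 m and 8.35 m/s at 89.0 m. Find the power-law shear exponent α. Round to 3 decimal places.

α ≈ 0.292

Power law: V₂/V₁ = (z₂/z₁)^α ⇒ α = ln(V₂/V₁) / ln(z₂/z₁)
α = ln(8.35/4.34) / ln(89.0/9.5) = ln(1.9240) / ln(9.3684)
  = 0.65439 / 2.23734 = 0.29248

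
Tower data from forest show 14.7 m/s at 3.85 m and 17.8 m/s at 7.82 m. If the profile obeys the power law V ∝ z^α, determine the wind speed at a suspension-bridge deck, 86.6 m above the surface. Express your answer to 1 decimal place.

First find α: α = ln(V₂/V₁)/ln(z₂/z₁) = ln(17.8/14.7)/ln(7.82/3.85) = 0.19135/0.70861 = 0.2700
Extrapolate from 7.82 m to 86.6 m: V₃ = 17.8 × (86.6/7.82)^0.2700 = 17.8 × 1.9143 = 34.0739 m/s

34.1 m/s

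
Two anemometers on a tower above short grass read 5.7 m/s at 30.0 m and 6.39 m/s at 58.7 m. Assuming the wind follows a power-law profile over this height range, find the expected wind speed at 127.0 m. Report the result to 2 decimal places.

7.29 m/s

First find α: α = ln(V₂/V₁)/ln(z₂/z₁) = ln(6.39/5.7)/ln(58.7/30.0) = 0.11427/0.67124 = 0.1702
Extrapolate from 58.7 m to 127.0 m: V₃ = 6.39 × (127.0/58.7)^0.1702 = 6.39 × 1.1404 = 7.2871 m/s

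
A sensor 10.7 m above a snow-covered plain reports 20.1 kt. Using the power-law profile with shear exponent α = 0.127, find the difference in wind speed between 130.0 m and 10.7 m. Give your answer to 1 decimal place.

7.5 kt

Power law: V₂ = V₁ · (z₂/z₁)^α = 20.1 × (12.1495)^0.127 = 27.6017 kt
ΔV = 27.6017 − 20.1 = 7.5017 kt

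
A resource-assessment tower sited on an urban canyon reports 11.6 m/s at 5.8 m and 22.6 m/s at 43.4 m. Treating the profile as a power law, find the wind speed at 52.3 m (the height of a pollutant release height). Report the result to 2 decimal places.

24.04 m/s

First find α: α = ln(V₂/V₁)/ln(z₂/z₁) = ln(22.6/11.6)/ln(43.4/5.8) = 0.66694/2.01260 = 0.3314
Extrapolate from 43.4 m to 52.3 m: V₃ = 22.6 × (52.3/43.4)^0.3314 = 22.6 × 1.0638 = 24.0411 m/s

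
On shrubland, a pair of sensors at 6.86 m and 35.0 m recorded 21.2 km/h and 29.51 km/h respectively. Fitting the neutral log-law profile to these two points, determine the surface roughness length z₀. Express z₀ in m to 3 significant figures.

Log law: V(z) ∝ ln(z/z₀). With r = V₁/V₂ = 21.2/29.51 = 0.71840,
r · ln(z₂/z₀) = ln(z₁/z₀) ⇒ ln z₀ = (ln z₁ − r·ln z₂)/(1 − r)
ln z₀ = (1.92571 − 0.71840×3.55535) / 0.28160 = -2.2317
z₀ = exp(-2.2317) = 0.1073 m

z₀ ≈ 0.107 m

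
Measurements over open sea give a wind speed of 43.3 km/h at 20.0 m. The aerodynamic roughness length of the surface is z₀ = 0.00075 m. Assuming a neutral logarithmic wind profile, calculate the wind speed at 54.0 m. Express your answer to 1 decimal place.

Log law: V(z) ∝ ln(z/z₀), so V₂/V₁ = ln(z₂/z₀) / ln(z₁/z₀).
ln(54.0/0.00075) = 11.1844, ln(20.0/0.00075) = 10.1912
V₂ = 43.3 × 11.1844/10.1912 = 43.3 × 1.0975 = 47.5201 km/h

47.5 km/h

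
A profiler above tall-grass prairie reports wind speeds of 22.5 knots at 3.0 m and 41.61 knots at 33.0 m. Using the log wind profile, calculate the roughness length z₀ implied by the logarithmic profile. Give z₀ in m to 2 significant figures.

Log law: V(z) ∝ ln(z/z₀). With r = V₁/V₂ = 22.5/41.61 = 0.54074,
r · ln(z₂/z₀) = ln(z₁/z₀) ⇒ ln z₀ = (ln z₁ − r·ln z₂)/(1 − r)
ln z₀ = (1.09861 − 0.54074×3.49651) / 0.45926 = -1.7247
z₀ = exp(-1.7247) = 0.1782 m

z₀ ≈ 0.18 m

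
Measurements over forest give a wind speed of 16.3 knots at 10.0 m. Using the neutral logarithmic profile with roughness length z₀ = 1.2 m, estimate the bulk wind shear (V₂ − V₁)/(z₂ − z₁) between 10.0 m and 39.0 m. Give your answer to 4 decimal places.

0.3608 knots/m

Log law: V₂ = V₁ · ln(z₂/z₀)/ln(z₁/z₀) = 16.3 × 3.4812/2.1203 = 26.7628 knots
ΔV/Δz = (26.7628 − 16.3)/(39.0 − 10.0) = 10.4628/29.0000 = 0.36079 knots/m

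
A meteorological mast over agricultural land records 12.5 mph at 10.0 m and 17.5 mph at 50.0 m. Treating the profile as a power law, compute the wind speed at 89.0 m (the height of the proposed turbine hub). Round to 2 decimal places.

19.74 mph

First find α: α = ln(V₂/V₁)/ln(z₂/z₁) = ln(17.5/12.5)/ln(50.0/10.0) = 0.33647/1.60944 = 0.2091
Extrapolate from 50.0 m to 89.0 m: V₃ = 17.5 × (89.0/50.0)^0.2091 = 17.5 × 1.1281 = 19.7420 mph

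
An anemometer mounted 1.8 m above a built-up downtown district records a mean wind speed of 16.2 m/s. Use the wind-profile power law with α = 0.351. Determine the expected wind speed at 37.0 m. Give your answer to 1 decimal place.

Power-law profile: V₂ = V₁ · (z₂/z₁)^α
V₂ = 16.2 × (37.0/1.8)^0.351 = 16.2 × (20.5556)^0.351
    = 16.2 × 2.8896 = 46.8116 m/s

46.8 m/s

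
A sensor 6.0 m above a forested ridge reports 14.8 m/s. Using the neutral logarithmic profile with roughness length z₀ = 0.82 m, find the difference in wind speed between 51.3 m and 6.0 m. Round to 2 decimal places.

15.96 m/s

Log law: V₂ = V₁ · ln(z₂/z₀)/ln(z₁/z₀) = 14.8 × 4.1361/1.9902 = 30.7580 m/s
ΔV = 30.7580 − 14.8 = 15.9580 m/s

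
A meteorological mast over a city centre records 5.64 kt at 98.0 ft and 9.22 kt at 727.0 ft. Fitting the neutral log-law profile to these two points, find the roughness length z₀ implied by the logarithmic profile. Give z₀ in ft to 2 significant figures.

Log law: V(z) ∝ ln(z/z₀). With r = V₁/V₂ = 5.64/9.22 = 0.61171,
r · ln(z₂/z₀) = ln(z₁/z₀) ⇒ ln z₀ = (ln z₁ − r·ln z₂)/(1 − r)
ln z₀ = (4.58497 − 0.61171×6.58893) / 0.38829 = 1.4279
z₀ = exp(1.4279) = 4.170 ft

z₀ ≈ 4.2 ft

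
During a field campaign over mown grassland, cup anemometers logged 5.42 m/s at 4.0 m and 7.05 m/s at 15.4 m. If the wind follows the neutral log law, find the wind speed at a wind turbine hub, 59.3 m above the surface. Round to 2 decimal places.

8.68 m/s

Log law: V ∝ ln(z/z₀). From the pair, with r = V₁/V₂ = 0.76879,
ln z₀ = (ln z₁ − r·ln z₂)/(1 − r) = (1.3863 − 0.76879×2.7344)/0.23121 = -3.0963 → z₀ = 0.04522 m
V₃ = V₁ · ln(z₃/z₀)/ln(z₁/z₀) = 5.42 × 7.1789/4.4825 = 8.6802 m/s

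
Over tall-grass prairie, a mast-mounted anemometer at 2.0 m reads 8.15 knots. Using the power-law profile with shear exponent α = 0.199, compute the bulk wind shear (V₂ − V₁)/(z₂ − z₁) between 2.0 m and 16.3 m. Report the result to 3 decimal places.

0.295 knots/m

Power law: V₂ = V₁ · (z₂/z₁)^α = 8.15 × (8.1500)^0.199 = 12.3731 knots
ΔV/Δz = (12.3731 − 8.15)/(16.3 − 2.0) = 4.2231/14.3000 = 0.29532 knots/m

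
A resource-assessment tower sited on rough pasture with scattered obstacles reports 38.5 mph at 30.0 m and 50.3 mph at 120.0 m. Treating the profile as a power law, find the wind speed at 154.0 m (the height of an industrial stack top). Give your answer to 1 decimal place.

52.8 mph

First find α: α = ln(V₂/V₁)/ln(z₂/z₁) = ln(50.3/38.5)/ln(120.0/30.0) = 0.26735/1.38629 = 0.1928
Extrapolate from 120.0 m to 154.0 m: V₃ = 50.3 × (154.0/120.0)^0.1928 = 50.3 × 1.0493 = 52.7790 mph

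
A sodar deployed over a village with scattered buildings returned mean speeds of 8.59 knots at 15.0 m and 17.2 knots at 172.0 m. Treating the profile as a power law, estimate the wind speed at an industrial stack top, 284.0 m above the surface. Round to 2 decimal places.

First find α: α = ln(V₂/V₁)/ln(z₂/z₁) = ln(17.2/8.59)/ln(172.0/15.0) = 0.69431/2.43944 = 0.2846
Extrapolate from 172.0 m to 284.0 m: V₃ = 17.2 × (284.0/172.0)^0.2846 = 17.2 × 1.1534 = 19.8388 knots

19.84 knots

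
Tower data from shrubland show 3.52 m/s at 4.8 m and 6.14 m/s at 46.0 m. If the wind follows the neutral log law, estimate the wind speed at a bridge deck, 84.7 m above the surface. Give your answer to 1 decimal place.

6.8 m/s

Log law: V ∝ ln(z/z₀). From the pair, with r = V₁/V₂ = 0.57329,
ln z₀ = (ln z₁ − r·ln z₂)/(1 − r) = (1.5686 − 0.57329×3.8286)/0.42671 = -1.4678 → z₀ = 0.2304 m
V₃ = V₁ · ln(z₃/z₀)/ln(z₁/z₀) = 3.52 × 5.9069/3.0364 = 6.8477 m/s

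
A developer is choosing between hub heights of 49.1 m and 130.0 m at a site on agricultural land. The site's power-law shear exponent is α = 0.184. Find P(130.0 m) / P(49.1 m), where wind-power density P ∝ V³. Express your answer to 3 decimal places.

Speed ratio: V_B/V_A = (z_B/z_A)^α = (130.0/49.1)^0.184 = (2.6477)^0.184 = 1.19621
Power-density ratio: P_B/P_A = (V_B/V_A)³ = (1.19621)³ = 1.71167

1.712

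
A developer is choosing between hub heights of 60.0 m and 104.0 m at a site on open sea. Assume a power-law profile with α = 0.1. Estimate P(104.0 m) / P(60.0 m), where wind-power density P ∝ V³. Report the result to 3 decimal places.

1.179

Speed ratio: V_B/V_A = (z_B/z_A)^α = (104.0/60.0)^0.1 = (1.7333)^0.1 = 1.05655
Power-density ratio: P_B/P_A = (V_B/V_A)³ = (1.05655)³ = 1.17941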